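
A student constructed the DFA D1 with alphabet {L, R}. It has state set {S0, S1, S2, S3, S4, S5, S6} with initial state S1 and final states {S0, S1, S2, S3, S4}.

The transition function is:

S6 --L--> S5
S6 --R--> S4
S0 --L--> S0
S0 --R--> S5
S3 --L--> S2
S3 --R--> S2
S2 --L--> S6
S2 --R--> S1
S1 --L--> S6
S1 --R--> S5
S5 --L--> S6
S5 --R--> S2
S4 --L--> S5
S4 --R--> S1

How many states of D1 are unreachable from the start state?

2

BFS from S1 reaches {S1, S2, S4, S5, S6}; the 2 state(s) S0, S3 are never visited.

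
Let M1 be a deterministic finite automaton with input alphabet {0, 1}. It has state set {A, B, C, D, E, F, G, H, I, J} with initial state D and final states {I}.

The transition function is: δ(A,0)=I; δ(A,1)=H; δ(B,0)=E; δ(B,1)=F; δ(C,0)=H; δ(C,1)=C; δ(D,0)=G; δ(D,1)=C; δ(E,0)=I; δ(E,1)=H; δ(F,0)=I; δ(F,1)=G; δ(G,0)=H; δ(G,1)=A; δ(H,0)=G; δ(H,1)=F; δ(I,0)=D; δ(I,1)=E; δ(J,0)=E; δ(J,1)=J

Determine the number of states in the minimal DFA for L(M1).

States {B,J} cannot be reached from the start state, so discard them.
Start with accepting vs non-accepting: {I} | {A,C,D,E,F,G,H}.
Split {A,C,D,E,F,G,H} by δ(·,0) → {C,D,G,H} and {A,E,F}.
On input 1, block {C,D,G,H} splits into {C,D} and {G,H}.
The partition is now stable with 4 blocks: {I} | {C,D} | {A,E,F} | {G,H}.

4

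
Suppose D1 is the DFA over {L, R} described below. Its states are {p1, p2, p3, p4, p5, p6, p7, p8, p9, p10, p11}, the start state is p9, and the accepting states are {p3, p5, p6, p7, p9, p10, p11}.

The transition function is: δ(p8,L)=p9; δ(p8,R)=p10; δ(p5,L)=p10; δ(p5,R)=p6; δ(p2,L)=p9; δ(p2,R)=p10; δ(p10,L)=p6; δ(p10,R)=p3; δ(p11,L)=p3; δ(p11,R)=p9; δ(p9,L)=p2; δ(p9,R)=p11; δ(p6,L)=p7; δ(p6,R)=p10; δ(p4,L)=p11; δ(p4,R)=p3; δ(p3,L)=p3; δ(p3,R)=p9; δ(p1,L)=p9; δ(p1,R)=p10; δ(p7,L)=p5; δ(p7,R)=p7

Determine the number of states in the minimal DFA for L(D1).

States {p1,p4,p8} cannot be reached from the start state, so discard them.
Initial partition by acceptance: {p3,p5,p6,p7,p9,p10,p11} | {p2}.
Refine {p3,p5,p6,p7,p9,p10,p11} on symbol L: members go to different blocks, giving {p3,p5,p6,p7,p10,p11} and {p9}.
On input R, block {p3,p5,p6,p7,p10,p11} splits into {p5,p6,p7,p10} and {p3,p11}.
Refine {p5,p6,p7,p10} on symbol R: members go to different blocks, giving {p5,p6,p7} and {p10}.
On input L, block {p5,p6,p7} splits into {p6,p7} and {p5}.
On input L, block {p6,p7} splits into {p6} and {p7}.
The partition is now stable with 7 blocks: {p6} | {p2} | {p9} | {p3,p11} | {p10} | {p5} | {p7}.

7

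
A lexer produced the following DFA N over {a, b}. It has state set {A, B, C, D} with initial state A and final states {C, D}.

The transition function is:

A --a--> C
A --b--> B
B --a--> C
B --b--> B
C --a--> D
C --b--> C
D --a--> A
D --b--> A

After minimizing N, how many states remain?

3

All states are reachable from the start state.
P0 = {C,D} | {A,B}.
Refine {C,D} on symbol a: members go to different blocks, giving {C} and {D}.
Stable partition: {C} | {A,B} | {D} — 3 equivalence classes.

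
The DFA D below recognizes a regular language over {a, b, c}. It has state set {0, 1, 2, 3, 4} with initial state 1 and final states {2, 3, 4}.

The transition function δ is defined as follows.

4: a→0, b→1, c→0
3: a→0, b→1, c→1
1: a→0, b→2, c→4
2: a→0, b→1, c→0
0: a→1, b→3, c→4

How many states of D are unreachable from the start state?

Every one of the 5 states is reachable from 1.

0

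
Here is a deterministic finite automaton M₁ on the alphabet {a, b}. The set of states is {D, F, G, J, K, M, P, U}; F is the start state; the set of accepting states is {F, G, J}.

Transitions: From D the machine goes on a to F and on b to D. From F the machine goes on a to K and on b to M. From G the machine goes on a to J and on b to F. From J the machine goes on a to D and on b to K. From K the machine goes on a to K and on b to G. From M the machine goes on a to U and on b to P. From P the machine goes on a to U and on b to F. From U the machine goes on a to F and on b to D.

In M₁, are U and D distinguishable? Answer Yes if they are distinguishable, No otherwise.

All states are reachable from the start state.
P0 = {F,G,J} | {D,K,M,P,U}.
On input a, block {F,G,J} splits into {F,J} and {G}.
Split {D,K,M,P,U} by δ(·,a) → {K,M,P} and {D,U}.
Refine {F,J} on symbol a: members go to different blocks, giving {J} and {F}.
Split {K,M,P} by δ(·,a) → {M,P} and {K}.
Refine {M,P} on symbol b: members go to different blocks, giving {M} and {P}.
No further refinement is possible. Final partition (7 blocks): {J} | {M} | {G} | {D,U} | {F} | {K} | {P}.
U and D lie in the same block of the stable partition, so they are equivalent — no string distinguishes them.

No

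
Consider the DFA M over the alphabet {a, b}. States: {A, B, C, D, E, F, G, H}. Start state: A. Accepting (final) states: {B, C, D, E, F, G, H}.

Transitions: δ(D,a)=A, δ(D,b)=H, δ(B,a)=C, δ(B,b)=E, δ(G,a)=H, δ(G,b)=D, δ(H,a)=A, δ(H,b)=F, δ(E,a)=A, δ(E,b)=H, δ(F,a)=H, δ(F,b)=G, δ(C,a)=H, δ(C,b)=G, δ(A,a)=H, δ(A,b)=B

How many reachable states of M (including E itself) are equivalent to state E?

2

Every state is reachable, so we keep all 8.
Initial partition by acceptance: {B,C,D,E,F,G,H} | {A}.
On input a, block {B,C,D,E,F,G,H} splits into {B,C,F,G} and {D,E,H}.
Split {B,C,F,G} by δ(·,a) → {C,F,G} and {B}.
Split {C,F,G} by δ(·,b) → {C,F} and {G}.
Split {D,E,H} by δ(·,b) → {D,E} and {H}.
Stable partition: {C,F} | {A} | {D,E} | {B} | {G} | {H} — 6 equivalence classes.
State E belongs to the block {D,E}, which has 2 states.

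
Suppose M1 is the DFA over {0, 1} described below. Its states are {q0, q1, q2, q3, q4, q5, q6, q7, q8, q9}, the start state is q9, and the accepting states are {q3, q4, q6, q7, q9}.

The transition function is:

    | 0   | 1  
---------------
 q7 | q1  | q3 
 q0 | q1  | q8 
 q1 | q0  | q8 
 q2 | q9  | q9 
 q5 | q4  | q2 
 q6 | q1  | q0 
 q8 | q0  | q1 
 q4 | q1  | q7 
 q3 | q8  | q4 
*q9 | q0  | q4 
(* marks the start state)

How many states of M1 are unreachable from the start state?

Starting at q9 and following transitions, the reachable set is {q0, q1, q3, q4, q7, q8, q9}. That leaves q2, q5, q6 unreachable — 3 in total.

3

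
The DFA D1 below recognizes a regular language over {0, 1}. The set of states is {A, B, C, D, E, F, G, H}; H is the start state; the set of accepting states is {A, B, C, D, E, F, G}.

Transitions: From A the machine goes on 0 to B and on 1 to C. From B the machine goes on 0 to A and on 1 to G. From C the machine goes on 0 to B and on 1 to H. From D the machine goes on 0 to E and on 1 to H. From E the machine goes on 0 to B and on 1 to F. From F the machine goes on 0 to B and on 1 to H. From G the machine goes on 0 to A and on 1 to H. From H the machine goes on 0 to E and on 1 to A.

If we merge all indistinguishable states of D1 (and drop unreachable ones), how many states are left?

First remove the unreachable states {D}; 7 states remain.
Initial partition by acceptance: {A,B,C,E,F,G} | {H}.
On input 1, block {A,B,C,E,F,G} splits into {A,B,E} and {C,F,G}.
The partition is now stable with 3 blocks: {A,B,E} | {H} | {C,F,G}.

3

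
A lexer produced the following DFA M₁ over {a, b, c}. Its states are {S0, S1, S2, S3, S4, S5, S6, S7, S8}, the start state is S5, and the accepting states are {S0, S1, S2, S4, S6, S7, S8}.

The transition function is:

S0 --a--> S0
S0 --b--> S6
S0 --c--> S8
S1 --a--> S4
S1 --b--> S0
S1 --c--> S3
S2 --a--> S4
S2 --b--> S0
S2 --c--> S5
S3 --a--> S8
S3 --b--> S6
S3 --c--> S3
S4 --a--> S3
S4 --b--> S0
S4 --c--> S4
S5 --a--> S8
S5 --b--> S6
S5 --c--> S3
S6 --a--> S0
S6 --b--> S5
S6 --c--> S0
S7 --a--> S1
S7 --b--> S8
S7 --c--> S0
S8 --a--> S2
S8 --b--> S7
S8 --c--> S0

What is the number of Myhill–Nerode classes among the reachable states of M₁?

All states are reachable from the start state.
P0 = {S0,S1,S2,S4,S6,S7,S8} | {S3,S5}.
On input a, block {S0,S1,S2,S4,S6,S7,S8} splits into {S0,S1,S2,S6,S7,S8} and {S4}.
Refine {S0,S1,S2,S6,S7,S8} on symbol a: members go to different blocks, giving {S0,S6,S7,S8} and {S1,S2}.
Refine {S0,S6,S7,S8} on symbol a: members go to different blocks, giving {S0,S6} and {S7,S8}.
Refine {S0,S6} on symbol b: members go to different blocks, giving {S0} and {S6}.
The partition is now stable with 6 blocks: {S0} | {S3,S5} | {S4} | {S1,S2} | {S7,S8} | {S6}.

6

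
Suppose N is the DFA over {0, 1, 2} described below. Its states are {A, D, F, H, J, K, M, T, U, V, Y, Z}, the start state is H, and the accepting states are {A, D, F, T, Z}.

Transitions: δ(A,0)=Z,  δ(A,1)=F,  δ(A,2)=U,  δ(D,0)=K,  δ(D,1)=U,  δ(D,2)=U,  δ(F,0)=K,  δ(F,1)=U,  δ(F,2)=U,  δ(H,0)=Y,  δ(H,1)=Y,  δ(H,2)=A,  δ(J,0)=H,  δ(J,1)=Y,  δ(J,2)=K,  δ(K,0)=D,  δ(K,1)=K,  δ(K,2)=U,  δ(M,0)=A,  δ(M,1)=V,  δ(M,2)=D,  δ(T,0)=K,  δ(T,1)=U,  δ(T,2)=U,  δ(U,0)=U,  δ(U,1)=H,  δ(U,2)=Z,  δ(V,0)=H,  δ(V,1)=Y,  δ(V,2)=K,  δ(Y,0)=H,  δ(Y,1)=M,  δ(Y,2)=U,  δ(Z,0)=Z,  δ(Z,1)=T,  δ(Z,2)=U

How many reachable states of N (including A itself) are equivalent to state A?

States {J} cannot be reached from the start state, so discard them.
P0 = {A,D,F,T,Z} | {H,K,M,U,V,Y}.
Refine {A,D,F,T,Z} on symbol 0: members go to different blocks, giving {D,F,T} and {A,Z}.
Split {H,K,M,U,V,Y} by δ(·,0) → {H,U,V,Y} and {M} and {K}.
Split {H,U,V,Y} by δ(·,1) → {H,U,V} and {Y}.
Refine {H,U,V} on symbol 0: members go to different blocks, giving {U,V} and {H}.
Refine {U,V} on symbol 0: members go to different blocks, giving {U} and {V}.
No further refinement is possible. Final partition (8 blocks): {D,F,T} | {U} | {A,Z} | {M} | {K} | {Y} | {H} | {V}.
State A belongs to the block {A,Z}, which has 2 states.

2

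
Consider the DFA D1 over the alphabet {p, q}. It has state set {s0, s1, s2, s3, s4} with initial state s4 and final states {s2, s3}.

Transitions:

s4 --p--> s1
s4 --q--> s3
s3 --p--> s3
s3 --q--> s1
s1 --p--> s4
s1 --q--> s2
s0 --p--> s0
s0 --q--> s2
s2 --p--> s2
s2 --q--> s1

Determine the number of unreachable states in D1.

BFS from s4 reaches {s1, s2, s3, s4}; the 1 state(s) s0 are never visited.

1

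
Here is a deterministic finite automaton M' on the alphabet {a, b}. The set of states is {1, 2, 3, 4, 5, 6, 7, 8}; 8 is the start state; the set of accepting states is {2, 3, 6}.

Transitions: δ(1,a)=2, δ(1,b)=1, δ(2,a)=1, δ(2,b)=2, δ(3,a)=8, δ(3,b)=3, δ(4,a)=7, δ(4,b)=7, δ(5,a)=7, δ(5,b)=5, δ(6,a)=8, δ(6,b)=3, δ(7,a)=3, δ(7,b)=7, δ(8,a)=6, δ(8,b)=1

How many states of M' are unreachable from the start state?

No path from 8 leads to 4, 5, 7; the other 5 states are all reachable.

3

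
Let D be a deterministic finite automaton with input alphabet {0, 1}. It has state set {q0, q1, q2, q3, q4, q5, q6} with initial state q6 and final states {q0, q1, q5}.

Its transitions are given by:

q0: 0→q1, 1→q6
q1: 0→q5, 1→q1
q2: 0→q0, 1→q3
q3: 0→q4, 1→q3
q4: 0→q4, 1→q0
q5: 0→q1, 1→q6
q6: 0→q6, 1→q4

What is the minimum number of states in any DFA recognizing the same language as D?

Reachable states from the start: {q0,q1,q4,q5,q6}. Unreachable: {q2,q3} — drop them.
Start with accepting vs non-accepting: {q0,q1,q5} | {q4,q6}.
Split {q0,q1,q5} by δ(·,1) → {q0,q5} and {q1}.
Split {q4,q6} by δ(·,1) → {q4} and {q6}.
The partition is now stable with 4 blocks: {q0,q5} | {q4} | {q1} | {q6}.

4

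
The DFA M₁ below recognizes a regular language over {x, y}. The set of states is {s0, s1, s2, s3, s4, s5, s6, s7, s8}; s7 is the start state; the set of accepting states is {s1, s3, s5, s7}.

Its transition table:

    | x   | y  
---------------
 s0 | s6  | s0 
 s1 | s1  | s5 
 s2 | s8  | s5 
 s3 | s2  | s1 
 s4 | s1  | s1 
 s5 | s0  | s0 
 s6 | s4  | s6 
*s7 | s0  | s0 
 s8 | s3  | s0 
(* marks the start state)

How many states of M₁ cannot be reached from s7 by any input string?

Starting at s7 and following transitions, the reachable set is {s0, s1, s4, s5, s6, s7}. That leaves s2, s3, s8 unreachable — 3 in total.

3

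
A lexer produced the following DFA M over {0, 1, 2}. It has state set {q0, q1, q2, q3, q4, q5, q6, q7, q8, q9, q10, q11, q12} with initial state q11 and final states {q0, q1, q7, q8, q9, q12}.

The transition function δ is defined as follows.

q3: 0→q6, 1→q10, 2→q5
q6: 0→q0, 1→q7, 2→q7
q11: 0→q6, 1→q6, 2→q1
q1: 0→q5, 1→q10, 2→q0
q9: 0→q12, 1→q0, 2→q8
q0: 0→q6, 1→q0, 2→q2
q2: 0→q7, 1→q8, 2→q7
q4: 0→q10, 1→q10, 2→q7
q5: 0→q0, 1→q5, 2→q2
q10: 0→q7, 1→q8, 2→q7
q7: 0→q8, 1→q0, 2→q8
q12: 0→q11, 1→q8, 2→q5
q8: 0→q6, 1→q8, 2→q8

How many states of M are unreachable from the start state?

No path from q11 leads to q3, q4, q9, q12; the other 9 states are all reachable.

4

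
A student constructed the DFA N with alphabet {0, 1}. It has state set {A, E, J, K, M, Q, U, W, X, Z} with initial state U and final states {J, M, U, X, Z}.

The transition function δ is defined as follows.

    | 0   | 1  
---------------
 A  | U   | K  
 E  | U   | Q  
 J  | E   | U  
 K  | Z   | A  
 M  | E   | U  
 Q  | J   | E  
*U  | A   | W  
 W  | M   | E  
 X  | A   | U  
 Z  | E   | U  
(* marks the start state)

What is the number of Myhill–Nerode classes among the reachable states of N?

4

Reachable states from the start: {A,E,J,K,M,Q,U,W,Z}. Unreachable: {X} — drop them.
P0 = {J,M,U,Z} | {A,E,K,Q,W}.
On input 1, block {J,M,U,Z} splits into {J,M,Z} and {U}.
Split {A,E,K,Q,W} by δ(·,0) → {K,Q,W} and {A,E}.
No further refinement is possible. Final partition (4 blocks): {J,M,Z} | {K,Q,W} | {U} | {A,E}.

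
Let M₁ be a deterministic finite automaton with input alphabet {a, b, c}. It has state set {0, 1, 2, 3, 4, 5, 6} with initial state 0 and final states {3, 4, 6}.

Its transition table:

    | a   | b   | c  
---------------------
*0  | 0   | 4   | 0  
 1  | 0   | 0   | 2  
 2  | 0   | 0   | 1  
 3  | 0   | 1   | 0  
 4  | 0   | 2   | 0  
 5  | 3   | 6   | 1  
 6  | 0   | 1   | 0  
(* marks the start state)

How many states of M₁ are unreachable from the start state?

Starting at 0 and following transitions, the reachable set is {0, 1, 2, 4}. That leaves 3, 5, 6 unreachable — 3 in total.

3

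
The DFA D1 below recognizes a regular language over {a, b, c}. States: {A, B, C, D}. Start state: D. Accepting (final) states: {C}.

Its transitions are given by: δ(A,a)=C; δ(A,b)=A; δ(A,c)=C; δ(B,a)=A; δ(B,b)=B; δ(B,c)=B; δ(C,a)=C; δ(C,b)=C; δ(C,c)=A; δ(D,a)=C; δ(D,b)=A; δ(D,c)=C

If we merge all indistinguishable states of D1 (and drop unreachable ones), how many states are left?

States {B} cannot be reached from the start state, so discard them.
Initial partition by acceptance: {C} | {A,D}.
Stable partition: {C} | {A,D} — 2 equivalence classes.

2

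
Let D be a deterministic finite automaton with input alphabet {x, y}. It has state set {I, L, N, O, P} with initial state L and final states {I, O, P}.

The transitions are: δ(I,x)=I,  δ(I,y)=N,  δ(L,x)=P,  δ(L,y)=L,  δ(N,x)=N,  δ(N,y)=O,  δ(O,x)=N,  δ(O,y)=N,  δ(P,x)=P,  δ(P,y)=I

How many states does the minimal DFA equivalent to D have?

5

Every state is reachable, so we keep all 5.
P0 = {I,O,P} | {L,N}.
Refine {I,O,P} on symbol x: members go to different blocks, giving {I,P} and {O}.
Split {I,P} by δ(·,y) → {P} and {I}.
On input x, block {L,N} splits into {N} and {L}.
No further refinement is possible. Final partition (5 blocks): {P} | {N} | {O} | {I} | {L}.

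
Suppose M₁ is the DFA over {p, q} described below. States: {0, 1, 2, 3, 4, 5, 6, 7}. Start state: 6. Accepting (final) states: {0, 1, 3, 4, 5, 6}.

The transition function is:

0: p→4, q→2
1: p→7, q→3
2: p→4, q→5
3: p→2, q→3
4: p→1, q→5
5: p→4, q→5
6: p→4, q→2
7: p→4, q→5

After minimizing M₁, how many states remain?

5

Reachable states from the start: {1,2,3,4,5,6,7}. Unreachable: {0} — drop them.
P0 = {1,3,4,5,6} | {2,7}.
Refine {1,3,4,5,6} on symbol p: members go to different blocks, giving {4,5,6} and {1,3}.
Split {4,5,6} by δ(·,p) → {5,6} and {4}.
Split {5,6} by δ(·,q) → {5} and {6}.
No further refinement is possible. Final partition (5 blocks): {5} | {2,7} | {1,3} | {4} | {6}.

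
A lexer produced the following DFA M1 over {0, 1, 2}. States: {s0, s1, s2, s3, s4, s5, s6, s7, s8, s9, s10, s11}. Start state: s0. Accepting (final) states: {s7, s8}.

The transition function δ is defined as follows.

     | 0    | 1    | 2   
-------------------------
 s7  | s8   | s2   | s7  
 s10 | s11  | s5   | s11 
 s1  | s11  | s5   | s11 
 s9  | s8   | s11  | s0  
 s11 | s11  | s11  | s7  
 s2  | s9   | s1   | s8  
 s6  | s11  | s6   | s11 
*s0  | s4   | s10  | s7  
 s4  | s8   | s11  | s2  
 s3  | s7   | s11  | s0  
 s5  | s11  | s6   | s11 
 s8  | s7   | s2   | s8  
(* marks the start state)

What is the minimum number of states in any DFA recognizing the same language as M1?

First remove the unreachable states {s3}; 11 states remain.
P0 = {s7,s8} | {s0,s1,s2,s4,s5,s6,s9,s10,s11}.
Refine {s0,s1,s2,s4,s5,s6,s9,s10,s11} on symbol 0: members go to different blocks, giving {s0,s1,s2,s5,s6,s10,s11} and {s4,s9}.
On input 0, block {s0,s1,s2,s5,s6,s10,s11} splits into {s1,s5,s6,s10,s11} and {s0,s2}.
On input 2, block {s1,s5,s6,s10,s11} splits into {s1,s5,s6,s10} and {s11}.
The partition is now stable with 5 blocks: {s7,s8} | {s1,s5,s6,s10} | {s4,s9} | {s0,s2} | {s11}.

5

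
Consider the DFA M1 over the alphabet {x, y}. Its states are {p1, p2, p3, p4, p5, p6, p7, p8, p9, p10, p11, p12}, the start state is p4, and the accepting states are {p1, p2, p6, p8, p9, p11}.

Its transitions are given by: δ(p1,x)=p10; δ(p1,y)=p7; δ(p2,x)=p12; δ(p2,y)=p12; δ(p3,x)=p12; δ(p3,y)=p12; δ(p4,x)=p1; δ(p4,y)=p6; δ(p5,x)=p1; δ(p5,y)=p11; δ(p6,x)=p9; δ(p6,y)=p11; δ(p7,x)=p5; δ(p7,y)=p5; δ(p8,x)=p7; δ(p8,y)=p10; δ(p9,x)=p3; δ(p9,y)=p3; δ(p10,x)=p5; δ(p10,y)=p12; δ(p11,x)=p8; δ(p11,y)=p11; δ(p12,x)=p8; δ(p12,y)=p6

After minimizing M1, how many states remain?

4

States {p2} cannot be reached from the start state, so discard them.
Start with accepting vs non-accepting: {p1,p6,p8,p9,p11} | {p3,p4,p5,p7,p10,p12}.
Refine {p1,p6,p8,p9,p11} on symbol x: members go to different blocks, giving {p1,p8,p9} and {p6,p11}.
On input x, block {p3,p4,p5,p7,p10,p12} splits into {p3,p7,p10} and {p4,p5,p12}.
The partition is now stable with 4 blocks: {p1,p8,p9} | {p3,p7,p10} | {p6,p11} | {p4,p5,p12}.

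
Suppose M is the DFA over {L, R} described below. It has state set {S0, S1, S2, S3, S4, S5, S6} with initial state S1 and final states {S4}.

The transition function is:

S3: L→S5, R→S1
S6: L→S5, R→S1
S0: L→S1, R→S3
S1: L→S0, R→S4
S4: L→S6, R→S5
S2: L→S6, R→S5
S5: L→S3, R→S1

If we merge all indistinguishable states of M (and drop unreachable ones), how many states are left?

Reachable states from the start: {S0,S1,S3,S4,S5,S6}. Unreachable: {S2} — drop them.
P0 = {S4} | {S0,S1,S3,S5,S6}.
On input R, block {S0,S1,S3,S5,S6} splits into {S0,S3,S5,S6} and {S1}.
Refine {S0,S3,S5,S6} on symbol L: members go to different blocks, giving {S3,S5,S6} and {S0}.
No further refinement is possible. Final partition (4 blocks): {S4} | {S3,S5,S6} | {S1} | {S0}.

4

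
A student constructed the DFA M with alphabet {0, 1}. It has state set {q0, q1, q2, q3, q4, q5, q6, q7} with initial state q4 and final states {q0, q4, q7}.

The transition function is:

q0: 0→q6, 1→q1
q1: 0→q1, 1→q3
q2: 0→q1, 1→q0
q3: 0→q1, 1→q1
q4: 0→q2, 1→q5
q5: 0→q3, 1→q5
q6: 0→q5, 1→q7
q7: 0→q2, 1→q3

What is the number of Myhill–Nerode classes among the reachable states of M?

All states are reachable from the start state.
Start with accepting vs non-accepting: {q0,q4,q7} | {q1,q2,q3,q5,q6}.
On input 1, block {q1,q2,q3,q5,q6} splits into {q1,q3,q5} and {q2,q6}.
No further refinement is possible. Final partition (3 blocks): {q0,q4,q7} | {q1,q3,q5} | {q2,q6}.

3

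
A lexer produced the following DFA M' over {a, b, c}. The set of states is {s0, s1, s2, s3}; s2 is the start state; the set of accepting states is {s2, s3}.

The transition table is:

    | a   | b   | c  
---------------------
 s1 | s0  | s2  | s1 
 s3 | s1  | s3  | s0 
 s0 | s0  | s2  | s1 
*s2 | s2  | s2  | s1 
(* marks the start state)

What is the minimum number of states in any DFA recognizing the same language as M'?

2

Reachable states from the start: {s0,s1,s2}. Unreachable: {s3} — drop them.
P0 = {s2} | {s0,s1}.
Stable partition: {s2} | {s0,s1} — 2 equivalence classes.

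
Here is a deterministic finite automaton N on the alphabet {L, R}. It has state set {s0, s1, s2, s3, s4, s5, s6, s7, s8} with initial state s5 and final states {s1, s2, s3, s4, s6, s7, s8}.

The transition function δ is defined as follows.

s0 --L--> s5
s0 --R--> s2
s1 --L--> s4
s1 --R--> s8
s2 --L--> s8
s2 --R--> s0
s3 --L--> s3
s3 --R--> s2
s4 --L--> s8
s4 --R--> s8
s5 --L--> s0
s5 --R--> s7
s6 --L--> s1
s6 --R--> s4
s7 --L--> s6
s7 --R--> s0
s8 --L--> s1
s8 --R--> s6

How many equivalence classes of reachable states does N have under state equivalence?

3

First remove the unreachable states {s3}; 8 states remain.
Initial partition by acceptance: {s1,s2,s4,s6,s7,s8} | {s0,s5}.
Refine {s1,s2,s4,s6,s7,s8} on symbol R: members go to different blocks, giving {s1,s4,s6,s8} and {s2,s7}.
No further refinement is possible. Final partition (3 blocks): {s1,s4,s6,s8} | {s0,s5} | {s2,s7}.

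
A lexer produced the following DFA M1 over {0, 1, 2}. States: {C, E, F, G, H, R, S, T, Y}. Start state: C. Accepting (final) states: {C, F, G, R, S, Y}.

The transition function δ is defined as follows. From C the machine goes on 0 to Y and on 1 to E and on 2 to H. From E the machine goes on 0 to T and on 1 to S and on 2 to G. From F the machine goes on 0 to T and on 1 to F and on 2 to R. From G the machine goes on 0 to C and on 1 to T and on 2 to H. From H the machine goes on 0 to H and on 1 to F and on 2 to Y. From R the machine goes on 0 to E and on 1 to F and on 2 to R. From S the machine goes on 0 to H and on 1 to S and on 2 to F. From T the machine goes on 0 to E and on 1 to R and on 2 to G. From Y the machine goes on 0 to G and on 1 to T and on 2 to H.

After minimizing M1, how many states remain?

3

Start with accepting vs non-accepting: {C,F,G,R,S,Y} | {E,H,T}.
Split {C,F,G,R,S,Y} by δ(·,0) → {C,G,Y} and {F,R,S}.
No further refinement is possible. Final partition (3 blocks): {C,G,Y} | {E,H,T} | {F,R,S}.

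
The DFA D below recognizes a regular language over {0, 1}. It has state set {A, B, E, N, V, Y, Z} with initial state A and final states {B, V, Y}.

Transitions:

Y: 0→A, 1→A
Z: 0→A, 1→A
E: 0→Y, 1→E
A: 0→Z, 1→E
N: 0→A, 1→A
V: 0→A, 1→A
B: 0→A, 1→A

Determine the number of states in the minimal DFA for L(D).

States {B,N,V} cannot be reached from the start state, so discard them.
Initial partition by acceptance: {Y} | {A,E,Z}.
Split {A,E,Z} by δ(·,0) → {A,Z} and {E}.
Split {A,Z} by δ(·,1) → {A} and {Z}.
The partition is now stable with 4 blocks: {Y} | {A} | {E} | {Z}.

4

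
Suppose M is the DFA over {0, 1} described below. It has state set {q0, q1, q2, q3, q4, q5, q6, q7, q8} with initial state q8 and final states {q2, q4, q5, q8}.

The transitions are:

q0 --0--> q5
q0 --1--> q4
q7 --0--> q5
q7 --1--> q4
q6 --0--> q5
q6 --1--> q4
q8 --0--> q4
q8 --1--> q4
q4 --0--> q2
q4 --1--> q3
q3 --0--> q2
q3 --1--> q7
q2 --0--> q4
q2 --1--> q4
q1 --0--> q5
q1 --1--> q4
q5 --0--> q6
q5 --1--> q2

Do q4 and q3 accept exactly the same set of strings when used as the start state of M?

First remove the unreachable states {q0,q1}; 7 states remain.
Start with accepting vs non-accepting: {q2,q4,q5,q8} | {q3,q6,q7}.
Refine {q2,q4,q5,q8} on symbol 0: members go to different blocks, giving {q2,q4,q8} and {q5}.
Split {q2,q4,q8} by δ(·,1) → {q2,q8} and {q4}.
On input 0, block {q3,q6,q7} splits into {q6,q7} and {q3}.
No further refinement is possible. Final partition (5 blocks): {q2,q8} | {q6,q7} | {q5} | {q4} | {q3}.
q4 and q3 end up in different blocks, so they are distinguishable. For instance, the string 'ε' is accepted from only q4.

No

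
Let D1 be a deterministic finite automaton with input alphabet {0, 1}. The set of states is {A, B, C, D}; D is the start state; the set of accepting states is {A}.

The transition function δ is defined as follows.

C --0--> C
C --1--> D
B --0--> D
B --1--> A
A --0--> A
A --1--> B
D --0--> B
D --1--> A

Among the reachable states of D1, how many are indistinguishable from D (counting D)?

2

Reachable states from the start: {A,B,D}. Unreachable: {C} — drop them.
Start with accepting vs non-accepting: {A} | {B,D}.
No further refinement is possible. Final partition (2 blocks): {A} | {B,D}.
The equivalence class containing D is {B,D}, of size 2.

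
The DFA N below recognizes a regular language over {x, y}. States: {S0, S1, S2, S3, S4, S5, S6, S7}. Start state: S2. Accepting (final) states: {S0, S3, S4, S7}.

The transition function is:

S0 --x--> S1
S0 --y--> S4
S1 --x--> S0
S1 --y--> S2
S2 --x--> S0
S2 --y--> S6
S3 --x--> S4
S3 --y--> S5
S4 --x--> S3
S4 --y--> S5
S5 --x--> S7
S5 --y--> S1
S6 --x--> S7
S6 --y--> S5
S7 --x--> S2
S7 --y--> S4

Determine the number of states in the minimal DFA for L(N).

3

All states are reachable from the start state.
P0 = {S0,S3,S4,S7} | {S1,S2,S5,S6}.
Refine {S0,S3,S4,S7} on symbol x: members go to different blocks, giving {S0,S7} and {S3,S4}.
The partition is now stable with 3 blocks: {S0,S7} | {S1,S2,S5,S6} | {S3,S4}.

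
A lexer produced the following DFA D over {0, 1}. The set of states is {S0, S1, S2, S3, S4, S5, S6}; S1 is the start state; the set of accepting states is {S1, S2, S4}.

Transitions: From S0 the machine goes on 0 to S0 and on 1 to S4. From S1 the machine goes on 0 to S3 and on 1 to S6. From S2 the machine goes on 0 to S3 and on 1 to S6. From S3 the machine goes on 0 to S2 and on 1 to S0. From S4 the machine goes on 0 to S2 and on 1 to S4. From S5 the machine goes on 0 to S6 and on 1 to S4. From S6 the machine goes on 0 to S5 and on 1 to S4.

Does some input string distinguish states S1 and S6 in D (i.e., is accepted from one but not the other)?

Yes

Start with accepting vs non-accepting: {S1,S2,S4} | {S0,S3,S5,S6}.
Refine {S1,S2,S4} on symbol 0: members go to different blocks, giving {S1,S2} and {S4}.
Refine {S0,S3,S5,S6} on symbol 0: members go to different blocks, giving {S0,S5,S6} and {S3}.
Stable partition: {S1,S2} | {S0,S5,S6} | {S4} | {S3} — 4 equivalence classes.
S1 and S6 end up in different blocks, so they are distinguishable. For instance, the string 'ε' is accepted from only S1.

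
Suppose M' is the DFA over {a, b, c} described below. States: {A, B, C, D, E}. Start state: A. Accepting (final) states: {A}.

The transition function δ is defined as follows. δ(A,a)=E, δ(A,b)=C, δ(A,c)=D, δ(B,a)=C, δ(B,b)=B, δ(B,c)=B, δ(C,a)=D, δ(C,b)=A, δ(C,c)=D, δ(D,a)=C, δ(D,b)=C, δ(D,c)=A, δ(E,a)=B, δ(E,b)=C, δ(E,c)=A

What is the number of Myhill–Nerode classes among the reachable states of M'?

5

Every state is reachable, so we keep all 5.
Start with accepting vs non-accepting: {A} | {B,C,D,E}.
Refine {B,C,D,E} on symbol b: members go to different blocks, giving {B,D,E} and {C}.
Refine {B,D,E} on symbol a: members go to different blocks, giving {B,D} and {E}.
On input b, block {B,D} splits into {B} and {D}.
Stable partition: {A} | {B} | {C} | {E} | {D} — 5 equivalence classes.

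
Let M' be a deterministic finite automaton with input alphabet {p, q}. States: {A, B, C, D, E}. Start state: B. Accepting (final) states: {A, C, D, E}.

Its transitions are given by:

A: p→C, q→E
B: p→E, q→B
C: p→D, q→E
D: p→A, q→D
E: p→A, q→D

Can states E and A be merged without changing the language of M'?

Yes

Every state is reachable, so we keep all 5.
Initial partition by acceptance: {A,C,D,E} | {B}.
No further refinement is possible. Final partition (2 blocks): {A,C,D,E} | {B}.
E and A lie in the same block of the stable partition, so they are equivalent — no string distinguishes them.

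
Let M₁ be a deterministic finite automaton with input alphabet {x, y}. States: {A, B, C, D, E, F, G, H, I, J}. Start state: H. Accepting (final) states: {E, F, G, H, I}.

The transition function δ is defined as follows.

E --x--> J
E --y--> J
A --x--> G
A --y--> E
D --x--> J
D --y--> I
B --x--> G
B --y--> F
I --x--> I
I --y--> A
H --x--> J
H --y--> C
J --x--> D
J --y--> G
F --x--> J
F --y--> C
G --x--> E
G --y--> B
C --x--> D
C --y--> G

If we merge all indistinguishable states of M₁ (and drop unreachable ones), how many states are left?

Every state is reachable, so we keep all 10.
Initial partition by acceptance: {E,F,G,H,I} | {A,B,C,D,J}.
Refine {E,F,G,H,I} on symbol x: members go to different blocks, giving {E,F,H} and {G,I}.
On input x, block {A,B,C,D,J} splits into {C,D,J} and {A,B}.
On input x, block {G,I} splits into {G} and {I}.
Split {C,D,J} by δ(·,y) → {C,J} and {D}.
No further refinement is possible. Final partition (6 blocks): {E,F,H} | {C,J} | {G} | {A,B} | {I} | {D}.

6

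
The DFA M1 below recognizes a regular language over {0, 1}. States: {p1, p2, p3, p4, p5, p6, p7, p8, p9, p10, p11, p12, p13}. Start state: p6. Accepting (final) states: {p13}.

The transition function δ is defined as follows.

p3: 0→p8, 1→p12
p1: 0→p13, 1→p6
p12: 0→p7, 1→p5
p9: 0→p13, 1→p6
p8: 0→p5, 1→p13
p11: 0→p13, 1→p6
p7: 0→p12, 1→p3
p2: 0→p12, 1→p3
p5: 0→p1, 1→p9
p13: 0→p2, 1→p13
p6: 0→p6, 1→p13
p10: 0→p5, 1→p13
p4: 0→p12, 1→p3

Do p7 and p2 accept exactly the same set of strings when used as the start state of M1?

Yes

Reachable states from the start: {p1,p2,p3,p5,p6,p7,p8,p9,p12,p13}. Unreachable: {p4,p10,p11} — drop them.
P0 = {p13} | {p1,p2,p3,p5,p6,p7,p8,p9,p12}.
Split {p1,p2,p3,p5,p6,p7,p8,p9,p12} by δ(·,0) → {p2,p3,p5,p6,p7,p8,p12} and {p1,p9}.
Refine {p2,p3,p5,p6,p7,p8,p12} on symbol 0: members go to different blocks, giving {p2,p3,p6,p7,p8,p12} and {p5}.
Split {p2,p3,p6,p7,p8,p12} by δ(·,0) → {p2,p3,p6,p7,p12} and {p8}.
On input 0, block {p2,p3,p6,p7,p12} splits into {p2,p6,p7,p12} and {p3}.
On input 1, block {p2,p6,p7,p12} splits into {p2,p7} and {p6} and {p12}.
No further refinement is possible. Final partition (8 blocks): {p13} | {p2,p7} | {p1,p9} | {p5} | {p8} | {p3} | {p6} | {p12}.
p7 and p2 lie in the same block of the stable partition, so they are equivalent — no string distinguishes them.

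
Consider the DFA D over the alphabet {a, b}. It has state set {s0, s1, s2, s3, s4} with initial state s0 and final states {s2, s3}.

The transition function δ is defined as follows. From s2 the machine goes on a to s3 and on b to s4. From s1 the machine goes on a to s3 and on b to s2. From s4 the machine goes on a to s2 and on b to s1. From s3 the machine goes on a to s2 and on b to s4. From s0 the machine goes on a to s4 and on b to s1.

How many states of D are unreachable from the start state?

0

A breadth-first search from the start state visits every state.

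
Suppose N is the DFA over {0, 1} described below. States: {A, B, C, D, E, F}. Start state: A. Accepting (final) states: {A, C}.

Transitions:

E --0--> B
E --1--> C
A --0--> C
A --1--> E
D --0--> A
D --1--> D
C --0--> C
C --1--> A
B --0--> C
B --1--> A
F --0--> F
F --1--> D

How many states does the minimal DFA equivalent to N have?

4

First remove the unreachable states {D,F}; 4 states remain.
Start with accepting vs non-accepting: {A,C} | {B,E}.
Refine {A,C} on symbol 1: members go to different blocks, giving {A} and {C}.
On input 0, block {B,E} splits into {B} and {E}.
The partition is now stable with 4 blocks: {A} | {B} | {C} | {E}.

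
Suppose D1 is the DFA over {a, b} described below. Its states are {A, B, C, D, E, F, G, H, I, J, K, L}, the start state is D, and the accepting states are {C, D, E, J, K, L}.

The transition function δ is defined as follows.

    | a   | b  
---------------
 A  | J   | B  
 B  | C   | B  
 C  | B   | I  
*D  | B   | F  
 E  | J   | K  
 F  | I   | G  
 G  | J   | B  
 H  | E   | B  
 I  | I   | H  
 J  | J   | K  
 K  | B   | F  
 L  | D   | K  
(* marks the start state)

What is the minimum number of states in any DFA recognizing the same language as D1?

5

Reachable states from the start: {B,C,D,E,F,G,H,I,J,K}. Unreachable: {A,L} — drop them.
Initial partition by acceptance: {C,D,E,J,K} | {B,F,G,H,I}.
Refine {C,D,E,J,K} on symbol a: members go to different blocks, giving {C,D,K} and {E,J}.
Refine {B,F,G,H,I} on symbol a: members go to different blocks, giving {F,I} and {G,H} and {B}.
Stable partition: {C,D,K} | {F,I} | {E,J} | {G,H} | {B} — 5 equivalence classes.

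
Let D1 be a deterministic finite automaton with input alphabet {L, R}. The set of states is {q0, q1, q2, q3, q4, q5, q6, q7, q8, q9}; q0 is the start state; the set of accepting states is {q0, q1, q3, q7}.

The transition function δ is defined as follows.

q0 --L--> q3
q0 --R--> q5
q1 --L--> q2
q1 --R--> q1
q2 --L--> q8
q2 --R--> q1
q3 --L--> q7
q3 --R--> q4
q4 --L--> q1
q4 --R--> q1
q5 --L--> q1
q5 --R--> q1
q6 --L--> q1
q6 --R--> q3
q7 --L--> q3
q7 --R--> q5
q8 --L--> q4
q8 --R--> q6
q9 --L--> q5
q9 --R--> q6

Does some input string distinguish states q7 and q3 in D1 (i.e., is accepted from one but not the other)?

Reachable states from the start: {q0,q1,q2,q3,q4,q5,q6,q7,q8}. Unreachable: {q9} — drop them.
Initial partition by acceptance: {q0,q1,q3,q7} | {q2,q4,q5,q6,q8}.
Split {q0,q1,q3,q7} by δ(·,L) → {q0,q3,q7} and {q1}.
On input L, block {q2,q4,q5,q6,q8} splits into {q4,q5,q6} and {q2,q8}.
Split {q4,q5,q6} by δ(·,R) → {q4,q5} and {q6}.
Split {q2,q8} by δ(·,L) → {q2} and {q8}.
Stable partition: {q0,q3,q7} | {q4,q5} | {q1} | {q2} | {q6} | {q8} — 6 equivalence classes.
q7 and q3 lie in the same block of the stable partition, so they are equivalent — no string distinguishes them.

No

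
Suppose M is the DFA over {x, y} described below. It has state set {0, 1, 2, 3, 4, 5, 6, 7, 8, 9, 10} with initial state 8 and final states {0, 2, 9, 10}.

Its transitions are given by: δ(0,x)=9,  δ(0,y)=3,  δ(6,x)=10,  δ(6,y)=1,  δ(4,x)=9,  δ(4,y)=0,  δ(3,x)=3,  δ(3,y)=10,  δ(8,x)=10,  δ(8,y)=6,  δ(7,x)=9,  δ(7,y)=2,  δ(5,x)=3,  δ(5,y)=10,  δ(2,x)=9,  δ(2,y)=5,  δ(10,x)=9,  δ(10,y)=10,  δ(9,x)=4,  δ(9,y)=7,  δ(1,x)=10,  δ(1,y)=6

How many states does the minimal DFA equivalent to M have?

P0 = {0,2,9,10} | {1,3,4,5,6,7,8}.
Refine {0,2,9,10} on symbol x: members go to different blocks, giving {0,2,10} and {9}.
Refine {0,2,10} on symbol y: members go to different blocks, giving {0,2} and {10}.
Refine {1,3,4,5,6,7,8} on symbol x: members go to different blocks, giving {1,6,8} and {3,5} and {4,7}.
No further refinement is possible. Final partition (6 blocks): {0,2} | {1,6,8} | {9} | {10} | {3,5} | {4,7}.

6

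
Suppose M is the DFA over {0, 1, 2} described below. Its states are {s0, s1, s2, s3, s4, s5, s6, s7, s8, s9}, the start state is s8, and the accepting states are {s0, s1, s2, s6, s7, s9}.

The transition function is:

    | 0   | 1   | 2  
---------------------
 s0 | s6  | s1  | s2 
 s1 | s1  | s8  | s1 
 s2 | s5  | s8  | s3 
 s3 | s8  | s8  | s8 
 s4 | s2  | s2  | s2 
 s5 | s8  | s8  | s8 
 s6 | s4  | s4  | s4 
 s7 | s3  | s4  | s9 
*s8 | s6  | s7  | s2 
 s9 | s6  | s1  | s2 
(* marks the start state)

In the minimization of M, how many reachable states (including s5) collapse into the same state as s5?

2

Reachable states from the start: {s1,s2,s3,s4,s5,s6,s7,s8,s9}. Unreachable: {s0} — drop them.
Initial partition by acceptance: {s1,s2,s6,s7,s9} | {s3,s4,s5,s8}.
On input 0, block {s1,s2,s6,s7,s9} splits into {s2,s6,s7} and {s1,s9}.
Split {s2,s6,s7} by δ(·,2) → {s2,s6} and {s7}.
Split {s3,s4,s5,s8} by δ(·,0) → {s3,s5} and {s4,s8}.
On input 0, block {s2,s6} splits into {s2} and {s6}.
Refine {s1,s9} on symbol 0: members go to different blocks, giving {s1} and {s9}.
Refine {s4,s8} on symbol 0: members go to different blocks, giving {s4} and {s8}.
No further refinement is possible. Final partition (8 blocks): {s2} | {s3,s5} | {s1} | {s7} | {s4} | {s6} | {s9} | {s8}.
State s5 belongs to the block {s3,s5}, which has 2 states.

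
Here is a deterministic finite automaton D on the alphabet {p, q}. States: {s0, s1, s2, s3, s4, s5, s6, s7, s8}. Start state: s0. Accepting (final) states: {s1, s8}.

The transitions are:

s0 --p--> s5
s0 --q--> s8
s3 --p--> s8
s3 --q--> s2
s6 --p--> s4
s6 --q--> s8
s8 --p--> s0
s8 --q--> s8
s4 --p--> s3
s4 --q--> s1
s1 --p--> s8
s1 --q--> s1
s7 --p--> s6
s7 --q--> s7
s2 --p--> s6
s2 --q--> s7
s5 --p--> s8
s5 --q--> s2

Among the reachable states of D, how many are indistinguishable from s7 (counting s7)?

Start with accepting vs non-accepting: {s1,s8} | {s0,s2,s3,s4,s5,s6,s7}.
Split {s1,s8} by δ(·,p) → {s1} and {s8}.
Refine {s0,s2,s3,s4,s5,s6,s7} on symbol p: members go to different blocks, giving {s0,s2,s4,s6,s7} and {s3,s5}.
Split {s0,s2,s4,s6,s7} by δ(·,p) → {s2,s6,s7} and {s0,s4}.
On input p, block {s2,s6,s7} splits into {s2,s7} and {s6}.
Refine {s0,s4} on symbol q: members go to different blocks, giving {s0} and {s4}.
Stable partition: {s1} | {s2,s7} | {s8} | {s3,s5} | {s0} | {s6} | {s4} — 7 equivalence classes.
The equivalence class containing s7 is {s2,s7}, of size 2.

2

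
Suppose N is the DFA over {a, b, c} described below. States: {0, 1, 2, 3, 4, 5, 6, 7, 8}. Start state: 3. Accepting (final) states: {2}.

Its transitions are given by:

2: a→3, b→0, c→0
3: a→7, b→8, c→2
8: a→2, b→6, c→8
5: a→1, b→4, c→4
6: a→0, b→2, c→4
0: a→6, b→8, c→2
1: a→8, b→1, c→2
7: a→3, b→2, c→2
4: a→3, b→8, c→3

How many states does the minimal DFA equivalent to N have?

7

Reachable states from the start: {0,2,3,4,6,7,8}. Unreachable: {1,5} — drop them.
P0 = {2} | {0,3,4,6,7,8}.
On input a, block {0,3,4,6,7,8} splits into {0,3,4,6,7} and {8}.
On input b, block {0,3,4,6,7} splits into {0,3,4} and {6,7}.
On input a, block {0,3,4} splits into {0,3} and {4}.
On input c, block {6,7} splits into {6} and {7}.
On input a, block {0,3} splits into {0} and {3}.
No further refinement is possible. Final partition (7 blocks): {2} | {0} | {8} | {6} | {4} | {7} | {3}.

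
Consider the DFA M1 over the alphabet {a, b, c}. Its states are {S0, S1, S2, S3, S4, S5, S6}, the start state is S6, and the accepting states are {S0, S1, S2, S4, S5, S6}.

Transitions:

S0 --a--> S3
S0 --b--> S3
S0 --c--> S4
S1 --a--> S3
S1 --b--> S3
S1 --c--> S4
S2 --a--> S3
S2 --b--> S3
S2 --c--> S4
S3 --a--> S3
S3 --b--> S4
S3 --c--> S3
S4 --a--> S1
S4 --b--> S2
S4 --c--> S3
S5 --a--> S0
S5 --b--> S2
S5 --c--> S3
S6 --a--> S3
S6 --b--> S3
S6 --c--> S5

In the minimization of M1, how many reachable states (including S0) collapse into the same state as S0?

4

All states are reachable from the start state.
Start with accepting vs non-accepting: {S0,S1,S2,S4,S5,S6} | {S3}.
On input a, block {S0,S1,S2,S4,S5,S6} splits into {S0,S1,S2,S6} and {S4,S5}.
No further refinement is possible. Final partition (3 blocks): {S0,S1,S2,S6} | {S3} | {S4,S5}.
The equivalence class containing S0 is {S0,S1,S2,S6}, of size 4.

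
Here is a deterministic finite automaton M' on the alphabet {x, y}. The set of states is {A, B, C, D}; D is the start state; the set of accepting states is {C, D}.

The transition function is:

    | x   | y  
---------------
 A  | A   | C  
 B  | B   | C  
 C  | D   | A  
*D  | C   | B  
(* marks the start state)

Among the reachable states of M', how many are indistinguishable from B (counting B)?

2

Every state is reachable, so we keep all 4.
Initial partition by acceptance: {C,D} | {A,B}.
No further refinement is possible. Final partition (2 blocks): {C,D} | {A,B}.
State B belongs to the block {A,B}, which has 2 states.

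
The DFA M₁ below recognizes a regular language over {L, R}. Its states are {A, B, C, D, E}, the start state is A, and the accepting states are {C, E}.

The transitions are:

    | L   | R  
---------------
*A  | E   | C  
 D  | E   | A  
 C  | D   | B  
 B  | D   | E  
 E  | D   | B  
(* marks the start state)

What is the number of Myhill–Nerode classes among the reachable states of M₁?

P0 = {C,E} | {A,B,D}.
Split {A,B,D} by δ(·,L) → {A,D} and {B}.
Split {A,D} by δ(·,R) → {A} and {D}.
Stable partition: {C,E} | {A} | {B} | {D} — 4 equivalence classes.

4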